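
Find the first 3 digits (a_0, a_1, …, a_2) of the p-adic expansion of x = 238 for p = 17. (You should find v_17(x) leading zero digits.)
(a_0, …, a_2) = (0, 14, 0)

v_17(238) = 1, so a_0 = ... = a_0 = 0. Factor out: x = 17^1 · u with u = 14 a unit in ℤ_17. Expand u iteratively via a_{v+i} = u_i mod 17, u_{i+1} = (u_i − a_{v+i})/17:
  u_0 = 14;  a_1 = 14;  u_1 = (u_0 − 14)/17 = 0
  u_1 = 0;  a_2 = 0;  u_2 = (u_1 − 0)/17 = 0
Digits: (0, 14, 0).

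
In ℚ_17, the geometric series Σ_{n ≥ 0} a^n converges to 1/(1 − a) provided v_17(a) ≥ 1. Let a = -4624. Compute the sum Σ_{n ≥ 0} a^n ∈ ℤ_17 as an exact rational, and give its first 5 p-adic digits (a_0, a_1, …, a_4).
Σ a^n = 1/(1 − a) = 1/4625;  first 5 digits = (1, 0, 1, 16, 0)

v_17(a) = 2 ≥ 1, so the series converges in ℤ_17 to 1/(1 − a) = 1/(1 − (-4624)) = 1/4625. Expand this rational in ℤ_17: compute digits iteratively via d_i = x_i mod 17, x_{i+1} = (x_i − d_i)/17. The first 5 digits are (1, 0, 1, 16, 0).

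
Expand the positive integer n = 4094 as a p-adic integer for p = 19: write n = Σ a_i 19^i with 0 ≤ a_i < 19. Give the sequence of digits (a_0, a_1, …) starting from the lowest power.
(a_0, a_1, …) = (9, 6, 11)

Repeated division by 19 gives the digits low-to-high: 4094 = 9 + 6·19^1 + 11·19^2. Digit sequence: (9, 6, 11).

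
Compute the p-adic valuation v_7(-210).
v_7(-210) = 1

v_7(n) is the largest exponent k such that 7^k divides n. Factor out: -210 = -7^1 · 30. (Sign doesn't affect v_p.) So v_7(-210) = 1.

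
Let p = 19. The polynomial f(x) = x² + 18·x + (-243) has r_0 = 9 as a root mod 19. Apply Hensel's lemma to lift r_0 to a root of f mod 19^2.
r_1 = 9 (mod 361)

Hensel: r_{i+1} = r_i − f(r_i)·(f′(r_i))^{-1} mod 19^{i+2}, f′(x) = 2x + 18. Iterate:
  r_0 = 9 (mod 19)
  r_1 = 9 (mod 361)
Final: r = 9 satisfies f(r) ≡ 0 mod 19^2.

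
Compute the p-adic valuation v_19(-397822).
v_19(-397822) = 3

v_19(n) is the largest exponent k such that 19^k divides n. Factor out: -397822 = -19^3 · 58. (Sign doesn't affect v_p.) So v_19(-397822) = 3.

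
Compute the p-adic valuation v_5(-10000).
v_5(-10000) = 4

v_5(n) is the largest exponent k such that 5^k divides n. Factor out: -10000 = -5^4 · 16. (Sign doesn't affect v_p.) So v_5(-10000) = 4.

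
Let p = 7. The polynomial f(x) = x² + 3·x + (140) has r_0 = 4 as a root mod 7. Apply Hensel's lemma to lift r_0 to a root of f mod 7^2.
r_1 = 11 (mod 49)

Hensel: r_{i+1} = r_i − f(r_i)·(f′(r_i))^{-1} mod 7^{i+2}, f′(x) = 2x + 3. Iterate:
  r_0 = 4 (mod 7)
  r_1 = 11 (mod 49)
Final: r = 11 satisfies f(r) ≡ 0 mod 7^2.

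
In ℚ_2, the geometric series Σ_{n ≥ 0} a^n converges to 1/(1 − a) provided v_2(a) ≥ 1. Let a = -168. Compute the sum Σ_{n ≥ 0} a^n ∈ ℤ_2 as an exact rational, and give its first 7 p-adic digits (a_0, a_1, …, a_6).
Σ a^n = 1/(1 − a) = 1/169;  first 7 digits = (1, 0, 0, 1, 1, 0, 0)

v_2(a) = 3 ≥ 1, so the series converges in ℤ_2 to 1/(1 − a) = 1/(1 − (-168)) = 1/169. Expand this rational in ℤ_2: compute digits iteratively via d_i = x_i mod 2, x_{i+1} = (x_i − d_i)/2. The first 7 digits are (1, 0, 0, 1, 1, 0, 0).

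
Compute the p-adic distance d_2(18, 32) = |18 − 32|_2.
d_2(18, 32) = 1/2

Step 1 — x − y = 18 − 32 = -14. Step 2 — v_2(-14) = 1 (factor: -14 = −(2^1 · 7); the sign does not affect v_p). Step 3 — |x − y|_2 = 2^{-1} = 1/2.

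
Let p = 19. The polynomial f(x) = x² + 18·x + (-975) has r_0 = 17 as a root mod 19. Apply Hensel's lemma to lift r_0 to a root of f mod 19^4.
r_3 = 46871 (mod 130321)

Hensel: r_{i+1} = r_i − f(r_i)·(f′(r_i))^{-1} mod 19^{i+2}, f′(x) = 2x + 18. Iterate:
  r_0 = 17 (mod 19)
  r_1 = 302 (mod 361)
  r_2 = 5717 (mod 6859)
  r_3 = 46871 (mod 130321)
Final: r = 46871 satisfies f(r) ≡ 0 mod 19^4.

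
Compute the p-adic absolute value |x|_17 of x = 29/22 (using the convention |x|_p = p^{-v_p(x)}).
|29/22|_17 = 1

Step 1 — compute v_17(x) by factoring powers of 17 out of the numerator and denominator: v_17(29/22) = 0. Step 2 — apply |x|_p = p^{-v_p(x)} = 17^{0} = 1.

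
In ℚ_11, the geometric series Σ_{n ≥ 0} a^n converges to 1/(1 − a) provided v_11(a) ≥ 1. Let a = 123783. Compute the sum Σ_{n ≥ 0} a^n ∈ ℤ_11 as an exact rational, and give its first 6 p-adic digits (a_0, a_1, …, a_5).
Σ a^n = 1/(1 − a) = -1/123782;  first 6 digits = (1, 0, 0, 5, 8, 0)

v_11(a) = 3 ≥ 1, so the series converges in ℤ_11 to 1/(1 − a) = 1/(1 − 123783) = -1/123782. Expand this rational in ℤ_11: compute digits iteratively via d_i = x_i mod 11, x_{i+1} = (x_i − d_i)/11. The first 6 digits are (1, 0, 0, 5, 8, 0).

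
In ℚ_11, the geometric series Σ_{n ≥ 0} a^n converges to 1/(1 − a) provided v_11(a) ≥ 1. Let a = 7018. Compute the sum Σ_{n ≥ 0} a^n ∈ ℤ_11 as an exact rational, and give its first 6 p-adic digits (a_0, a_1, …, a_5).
Σ a^n = 1/(1 − a) = -1/7017;  first 6 digits = (1, 0, 3, 5, 9, 8)

v_11(a) = 2 ≥ 1, so the series converges in ℤ_11 to 1/(1 − a) = 1/(1 − 7018) = -1/7017. Expand this rational in ℤ_11: compute digits iteratively via d_i = x_i mod 11, x_{i+1} = (x_i − d_i)/11. The first 6 digits are (1, 0, 3, 5, 9, 8).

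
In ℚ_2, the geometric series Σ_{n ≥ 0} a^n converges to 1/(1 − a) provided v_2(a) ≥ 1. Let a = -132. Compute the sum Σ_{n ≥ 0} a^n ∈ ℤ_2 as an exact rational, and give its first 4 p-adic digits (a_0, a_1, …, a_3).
Σ a^n = 1/(1 − a) = 1/133;  first 4 digits = (1, 0, 1, 1)

v_2(a) = 2 ≥ 1, so the series converges in ℤ_2 to 1/(1 − a) = 1/(1 − (-132)) = 1/133. Expand this rational in ℤ_2: compute digits iteratively via d_i = x_i mod 2, x_{i+1} = (x_i − d_i)/2. The first 4 digits are (1, 0, 1, 1).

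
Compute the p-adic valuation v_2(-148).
v_2(-148) = 2

v_2(n) is the largest exponent k such that 2^k divides n. Factor out: -148 = -2^2 · 37. (Sign doesn't affect v_p.) So v_2(-148) = 2.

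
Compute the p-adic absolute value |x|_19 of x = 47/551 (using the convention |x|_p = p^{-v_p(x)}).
|47/551|_19 = 19

Step 1 — compute v_19(x) by factoring powers of 19 out of the numerator and denominator: v_19(47/551) = -1. Step 2 — apply |x|_p = p^{-v_p(x)} = 19^{1} = 19.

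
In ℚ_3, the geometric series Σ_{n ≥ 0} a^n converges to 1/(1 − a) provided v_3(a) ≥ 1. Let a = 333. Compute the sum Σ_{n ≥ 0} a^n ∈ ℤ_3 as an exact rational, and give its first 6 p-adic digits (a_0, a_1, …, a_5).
Σ a^n = 1/(1 − a) = -1/332;  first 6 digits = (1, 0, 1, 0, 2, 1)

v_3(a) = 2 ≥ 1, so the series converges in ℤ_3 to 1/(1 − a) = 1/(1 − 333) = -1/332. Expand this rational in ℤ_3: compute digits iteratively via d_i = x_i mod 3, x_{i+1} = (x_i − d_i)/3. The first 6 digits are (1, 0, 1, 0, 2, 1).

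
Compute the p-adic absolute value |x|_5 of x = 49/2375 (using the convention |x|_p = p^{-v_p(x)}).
|49/2375|_5 = 125

Step 1 — compute v_5(x) by factoring powers of 5 out of the numerator and denominator: v_5(49/2375) = -3. Step 2 — apply |x|_p = p^{-v_p(x)} = 5^{3} = 125.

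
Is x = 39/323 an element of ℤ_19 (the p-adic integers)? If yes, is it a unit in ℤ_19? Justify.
x ∉ ℤ_19 (v_19(x) = -1 < 0)

ℤ_19 = {x ∈ ℚ_19 : v_19(x) ≥ 0} and ℤ_19^× = {x ∈ ℤ_19 : v_19(x) = 0}. Here v_19(39/323) = v_19(num) − v_19(den) = -1; compare against these criteria.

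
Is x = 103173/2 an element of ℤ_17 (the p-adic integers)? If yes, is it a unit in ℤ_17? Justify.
x ∈ ℤ_17 but not a unit; v_17(x) = 3 > 0

ℤ_17 = {x ∈ ℚ_17 : v_17(x) ≥ 0} and ℤ_17^× = {x ∈ ℤ_17 : v_17(x) = 0}. Here v_17(103173/2) = v_17(num) − v_17(den) = 3; compare against these criteria.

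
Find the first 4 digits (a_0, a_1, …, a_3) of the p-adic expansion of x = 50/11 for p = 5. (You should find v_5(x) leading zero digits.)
(a_0, …, a_3) = (0, 0, 2, 1)

v_5(50/11) = 2, so a_0 = ... = a_1 = 0. Factor out: x = 5^2 · u with u = 2/11 a unit in ℤ_5. Expand u iteratively via a_{v+i} = u_i mod 5, u_{i+1} = (u_i − a_{v+i})/5:
  u_0 = 2/11;  a_2 = 2;  u_1 = (u_0 − 2)/5 = -4/11
  u_1 = -4/11;  a_3 = 1;  u_2 = (u_1 − 1)/5 = -3/11
Digits: (0, 0, 2, 1).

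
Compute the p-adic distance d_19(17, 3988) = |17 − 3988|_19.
d_19(17, 3988) = 1/361

Step 1 — x − y = 17 − 3988 = -3971. Step 2 — v_19(-3971) = 2 (factor: -3971 = −(19^2 · 11); the sign does not affect v_p). Step 3 — |x − y|_19 = 19^{-2} = 1/361.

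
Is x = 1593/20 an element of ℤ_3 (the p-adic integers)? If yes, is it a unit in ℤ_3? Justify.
x ∈ ℤ_3 but not a unit; v_3(x) = 3 > 0

ℤ_3 = {x ∈ ℚ_3 : v_3(x) ≥ 0} and ℤ_3^× = {x ∈ ℤ_3 : v_3(x) = 0}. Here v_3(1593/20) = v_3(num) − v_3(den) = 3; compare against these criteria.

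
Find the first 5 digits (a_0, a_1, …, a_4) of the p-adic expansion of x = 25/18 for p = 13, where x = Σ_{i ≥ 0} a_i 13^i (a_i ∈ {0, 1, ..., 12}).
(a_0, …, a_4) = (5, 12, 7, 3, 12)

v_13(25/18) = 0 (numerator and denominator both coprime to 13), so x ∈ ℤ_13^×. Compute digits iteratively via a_i = x_i mod 13, x_{i+1} = (x_i − a_i)/13, with x_0 = x:
  x_0 = 25/18;  a_0 = 5;  x_1 = (x_0 − 5)/13 = -5/18
  x_1 = -5/18;  a_1 = 12;  x_2 = (x_1 − 12)/13 = -17/18
  x_2 = -17/18;  a_2 = 7;  x_3 = (x_2 − 7)/13 = -11/18
  x_3 = -11/18;  a_3 = 3;  x_4 = (x_3 − 3)/13 = -5/18
  x_4 = -5/18;  a_4 = 12;  x_5 = (x_4 − 12)/13 = -17/18
Digits: (5, 12, 7, 3, 12).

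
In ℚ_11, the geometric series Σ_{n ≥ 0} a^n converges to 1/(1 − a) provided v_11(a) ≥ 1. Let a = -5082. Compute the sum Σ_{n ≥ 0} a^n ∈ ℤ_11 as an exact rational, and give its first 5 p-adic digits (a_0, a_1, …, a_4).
Σ a^n = 1/(1 − a) = 1/5083;  first 5 digits = (1, 0, 2, 7, 3)

v_11(a) = 2 ≥ 1, so the series converges in ℤ_11 to 1/(1 − a) = 1/(1 − (-5082)) = 1/5083. Expand this rational in ℤ_11: compute digits iteratively via d_i = x_i mod 11, x_{i+1} = (x_i − d_i)/11. The first 5 digits are (1, 0, 2, 7, 3).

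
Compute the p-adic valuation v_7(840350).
v_7(840350) = 5

v_7(n) is the largest exponent k such that 7^k divides n. Factor out: 840350 = 7^5 · 50. (Sign doesn't affect v_p.) So v_7(840350) = 5.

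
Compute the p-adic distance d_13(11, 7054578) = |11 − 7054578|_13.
d_13(11, 7054578) = 1/371293

Step 1 — x − y = 11 − 7054578 = -7054567. Step 2 — v_13(-7054567) = 5 (factor: -7054567 = −(13^5 · 19); the sign does not affect v_p). Step 3 — |x − y|_13 = 13^{-5} = 1/371293.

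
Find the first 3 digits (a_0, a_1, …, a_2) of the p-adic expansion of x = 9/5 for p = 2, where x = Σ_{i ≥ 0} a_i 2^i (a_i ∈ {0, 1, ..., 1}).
(a_0, …, a_2) = (1, 0, 1)

v_2(9/5) = 0 (numerator and denominator both coprime to 2), so x ∈ ℤ_2^×. Compute digits iteratively via a_i = x_i mod 2, x_{i+1} = (x_i − a_i)/2, with x_0 = x:
  x_0 = 9/5;  a_0 = 1;  x_1 = (x_0 − 1)/2 = 2/5
  x_1 = 2/5;  a_1 = 0;  x_2 = (x_1 − 0)/2 = 1/5
  x_2 = 1/5;  a_2 = 1;  x_3 = (x_2 − 1)/2 = -2/5
Digits: (1, 0, 1).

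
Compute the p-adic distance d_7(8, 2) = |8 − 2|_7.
d_7(8, 2) = 1

Step 1 — x − y = 8 − 2 = 6. Step 2 — v_7(6) = 0 (factor: 6 = (7^0 · 6); the sign does not affect v_p). Step 3 — |x − y|_7 = 7^{0} = 1.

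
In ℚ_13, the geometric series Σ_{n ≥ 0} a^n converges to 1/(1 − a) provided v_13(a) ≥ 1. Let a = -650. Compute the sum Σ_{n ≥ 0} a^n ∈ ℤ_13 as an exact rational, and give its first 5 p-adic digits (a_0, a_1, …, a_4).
Σ a^n = 1/(1 − a) = 1/651;  first 5 digits = (1, 2, 0, 5, 9)

v_13(a) = 1 ≥ 1, so the series converges in ℤ_13 to 1/(1 − a) = 1/(1 − (-650)) = 1/651. Expand this rational in ℤ_13: compute digits iteratively via d_i = x_i mod 13, x_{i+1} = (x_i − d_i)/13. The first 5 digits are (1, 2, 0, 5, 9).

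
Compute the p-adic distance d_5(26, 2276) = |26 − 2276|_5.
d_5(26, 2276) = 1/125

Step 1 — x − y = 26 − 2276 = -2250. Step 2 — v_5(-2250) = 3 (factor: -2250 = −(5^3 · 18); the sign does not affect v_p). Step 3 — |x − y|_5 = 5^{-3} = 1/125.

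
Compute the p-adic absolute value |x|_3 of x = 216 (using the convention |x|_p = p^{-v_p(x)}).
|216|_3 = 1/27

Step 1 — compute v_3(x) by factoring powers of 3 out of the numerator and denominator: v_3(216) = 3. Step 2 — apply |x|_p = p^{-v_p(x)} = 3^{-3} = 1/27.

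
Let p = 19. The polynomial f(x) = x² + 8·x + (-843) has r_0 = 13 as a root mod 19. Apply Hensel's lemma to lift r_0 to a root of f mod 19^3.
r_2 = 4022 (mod 6859)

Hensel: r_{i+1} = r_i − f(r_i)·(f′(r_i))^{-1} mod 19^{i+2}, f′(x) = 2x + 8. Iterate:
  r_0 = 13 (mod 19)
  r_1 = 51 (mod 361)
  r_2 = 4022 (mod 6859)
Final: r = 4022 satisfies f(r) ≡ 0 mod 19^3.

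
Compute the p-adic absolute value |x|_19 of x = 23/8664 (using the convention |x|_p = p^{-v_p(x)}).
|23/8664|_19 = 361

Step 1 — compute v_19(x) by factoring powers of 19 out of the numerator and denominator: v_19(23/8664) = -2. Step 2 — apply |x|_p = p^{-v_p(x)} = 19^{2} = 361.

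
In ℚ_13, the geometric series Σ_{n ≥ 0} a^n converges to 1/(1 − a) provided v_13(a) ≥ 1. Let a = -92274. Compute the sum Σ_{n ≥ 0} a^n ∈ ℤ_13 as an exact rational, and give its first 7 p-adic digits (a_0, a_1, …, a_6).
Σ a^n = 1/(1 − a) = 1/92275;  first 7 digits = (1, 0, 0, 10, 9, 12, 8)

v_13(a) = 3 ≥ 1, so the series converges in ℤ_13 to 1/(1 − a) = 1/(1 − (-92274)) = 1/92275. Expand this rational in ℤ_13: compute digits iteratively via d_i = x_i mod 13, x_{i+1} = (x_i − d_i)/13. The first 7 digits are (1, 0, 0, 10, 9, 12, 8).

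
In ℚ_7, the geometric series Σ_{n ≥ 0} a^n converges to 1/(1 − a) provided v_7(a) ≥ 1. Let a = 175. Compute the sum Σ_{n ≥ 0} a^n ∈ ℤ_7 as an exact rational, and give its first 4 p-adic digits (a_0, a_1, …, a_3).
Σ a^n = 1/(1 − a) = -1/174;  first 4 digits = (1, 4, 5, 6)

v_7(a) = 1 ≥ 1, so the series converges in ℤ_7 to 1/(1 − a) = 1/(1 − 175) = -1/174. Expand this rational in ℤ_7: compute digits iteratively via d_i = x_i mod 7, x_{i+1} = (x_i − d_i)/7. The first 4 digits are (1, 4, 5, 6).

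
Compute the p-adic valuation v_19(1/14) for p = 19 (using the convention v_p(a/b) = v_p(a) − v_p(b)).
v_19(1/14) = 0

Factor powers of 19 from the numerator and denominator of the reduced fraction: 1 = 19^0 · 1 and 14 = 19^0 · 14. Apply v_p(a/b) = v_p(a) − v_p(b): v_19(1/14) = 0 − 0 = 0.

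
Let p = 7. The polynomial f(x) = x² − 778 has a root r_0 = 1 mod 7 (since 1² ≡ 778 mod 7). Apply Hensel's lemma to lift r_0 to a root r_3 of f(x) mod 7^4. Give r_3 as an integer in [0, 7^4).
r_3 = 1884 (mod 2401)

Hensel's recurrence: r_{i+1} = r_i − f(r_i)·(f′(r_i))^{-1} mod 7^{i+2}, with f′(x) = 2x. Iterate:
  r_0 = 1 (mod 7)
  r_1 = 22 (mod 49)
  r_2 = 169 (mod 343)
  r_3 = 1884 (mod 2401)
Final: r_3 = 1884, and one checks f(r_3) ≡ 0 mod 7^4.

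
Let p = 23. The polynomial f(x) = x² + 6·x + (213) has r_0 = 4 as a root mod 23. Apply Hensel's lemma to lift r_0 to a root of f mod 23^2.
r_1 = 326 (mod 529)

Hensel: r_{i+1} = r_i − f(r_i)·(f′(r_i))^{-1} mod 23^{i+2}, f′(x) = 2x + 6. Iterate:
  r_0 = 4 (mod 23)
  r_1 = 326 (mod 529)
Final: r = 326 satisfies f(r) ≡ 0 mod 23^2.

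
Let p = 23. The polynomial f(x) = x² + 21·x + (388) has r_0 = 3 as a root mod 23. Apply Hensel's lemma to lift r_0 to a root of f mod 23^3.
r_2 = 9410 (mod 12167)

Hensel: r_{i+1} = r_i − f(r_i)·(f′(r_i))^{-1} mod 23^{i+2}, f′(x) = 2x + 21. Iterate:
  r_0 = 3 (mod 23)
  r_1 = 417 (mod 529)
  r_2 = 9410 (mod 12167)
Final: r = 9410 satisfies f(r) ≡ 0 mod 23^3.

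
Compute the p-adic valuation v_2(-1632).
v_2(-1632) = 5

v_2(n) is the largest exponent k such that 2^k divides n. Factor out: -1632 = -2^5 · 51. (Sign doesn't affect v_p.) So v_2(-1632) = 5.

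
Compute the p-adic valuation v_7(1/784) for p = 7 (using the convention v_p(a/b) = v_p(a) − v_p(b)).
v_7(1/784) = -2

Factor powers of 7 from the numerator and denominator of the reduced fraction: 1 = 7^0 · 1 and 784 = 7^2 · 16. Apply v_p(a/b) = v_p(a) − v_p(b): v_7(1/784) = 0 − 2 = -2.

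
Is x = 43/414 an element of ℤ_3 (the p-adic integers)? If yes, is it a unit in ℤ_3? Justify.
x ∉ ℤ_3 (v_3(x) = -2 < 0)

ℤ_3 = {x ∈ ℚ_3 : v_3(x) ≥ 0} and ℤ_3^× = {x ∈ ℤ_3 : v_3(x) = 0}. Here v_3(43/414) = v_3(num) − v_3(den) = -2; compare against these criteria.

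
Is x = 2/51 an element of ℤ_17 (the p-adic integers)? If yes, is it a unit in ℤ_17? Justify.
x ∉ ℤ_17 (v_17(x) = -1 < 0)

ℤ_17 = {x ∈ ℚ_17 : v_17(x) ≥ 0} and ℤ_17^× = {x ∈ ℤ_17 : v_17(x) = 0}. Here v_17(2/51) = v_17(num) − v_17(den) = -1; compare against these criteria.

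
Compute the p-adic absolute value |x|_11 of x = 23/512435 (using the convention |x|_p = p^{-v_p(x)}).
|23/512435|_11 = 14641

Step 1 — compute v_11(x) by factoring powers of 11 out of the numerator and denominator: v_11(23/512435) = -4. Step 2 — apply |x|_p = p^{-v_p(x)} = 11^{4} = 14641.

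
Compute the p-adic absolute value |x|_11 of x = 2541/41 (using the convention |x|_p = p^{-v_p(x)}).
|2541/41|_11 = 1/121

Step 1 — compute v_11(x) by factoring powers of 11 out of the numerator and denominator: v_11(2541/41) = 2. Step 2 — apply |x|_p = p^{-v_p(x)} = 11^{-2} = 1/121.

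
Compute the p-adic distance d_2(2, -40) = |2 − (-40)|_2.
d_2(2, -40) = 1/2

Step 1 — x − y = 2 − (-40) = 42. Step 2 — v_2(42) = 1 (factor: 42 = (2^1 · 21); the sign does not affect v_p). Step 3 — |x − y|_2 = 2^{-1} = 1/2.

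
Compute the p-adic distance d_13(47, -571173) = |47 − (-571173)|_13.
d_13(47, -571173) = 1/28561

Step 1 — x − y = 47 − (-571173) = 571220. Step 2 — v_13(571220) = 4 (factor: 571220 = (13^4 · 20); the sign does not affect v_p). Step 3 — |x − y|_13 = 13^{-4} = 1/28561.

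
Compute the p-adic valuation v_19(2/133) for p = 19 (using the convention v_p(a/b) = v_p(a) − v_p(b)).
v_19(2/133) = -1

Factor powers of 19 from the numerator and denominator of the reduced fraction: 2 = 19^0 · 2 and 133 = 19^1 · 7. Apply v_p(a/b) = v_p(a) − v_p(b): v_19(2/133) = 0 − 1 = -1.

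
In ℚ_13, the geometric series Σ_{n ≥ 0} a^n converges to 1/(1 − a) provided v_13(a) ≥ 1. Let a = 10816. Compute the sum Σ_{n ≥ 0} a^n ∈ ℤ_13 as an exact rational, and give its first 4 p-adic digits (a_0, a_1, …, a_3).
Σ a^n = 1/(1 − a) = -1/10815;  first 4 digits = (1, 0, 12, 4)

v_13(a) = 2 ≥ 1, so the series converges in ℤ_13 to 1/(1 − a) = 1/(1 − 10816) = -1/10815. Expand this rational in ℤ_13: compute digits iteratively via d_i = x_i mod 13, x_{i+1} = (x_i − d_i)/13. The first 4 digits are (1, 0, 12, 4).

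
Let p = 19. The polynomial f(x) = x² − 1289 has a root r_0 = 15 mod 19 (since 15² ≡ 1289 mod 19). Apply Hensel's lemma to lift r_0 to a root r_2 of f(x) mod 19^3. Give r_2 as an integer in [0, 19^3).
r_2 = 604 (mod 6859)

Hensel's recurrence: r_{i+1} = r_i − f(r_i)·(f′(r_i))^{-1} mod 19^{i+2}, with f′(x) = 2x. Iterate:
  r_0 = 15 (mod 19)
  r_1 = 243 (mod 361)
  r_2 = 604 (mod 6859)
Final: r_2 = 604, and one checks f(r_2) ≡ 0 mod 19^3.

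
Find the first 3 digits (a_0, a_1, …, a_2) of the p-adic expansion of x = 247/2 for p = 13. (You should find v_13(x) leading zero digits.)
(a_0, …, a_2) = (0, 3, 7)

v_13(247/2) = 1, so a_0 = ... = a_0 = 0. Factor out: x = 13^1 · u with u = 19/2 a unit in ℤ_13. Expand u iteratively via a_{v+i} = u_i mod 13, u_{i+1} = (u_i − a_{v+i})/13:
  u_0 = 19/2;  a_1 = 3;  u_1 = (u_0 − 3)/13 = 1/2
  u_1 = 1/2;  a_2 = 7;  u_2 = (u_1 − 7)/13 = -1/2
Digits: (0, 3, 7).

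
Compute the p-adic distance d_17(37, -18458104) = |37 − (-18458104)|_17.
d_17(37, -18458104) = 1/1419857

Step 1 — x − y = 37 − (-18458104) = 18458141. Step 2 — v_17(18458141) = 5 (factor: 18458141 = (17^5 · 13); the sign does not affect v_p). Step 3 — |x − y|_17 = 17^{-5} = 1/1419857.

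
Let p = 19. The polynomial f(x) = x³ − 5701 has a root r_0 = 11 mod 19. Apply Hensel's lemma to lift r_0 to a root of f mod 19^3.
r_2 = 6528 (mod 6859)

Hensel: r_{i+1} = r_i − f(r_i)/f′(r_i) mod 19^{i+2}, where f′(x) = 3x². Iterate:
  r_0 = 11 (mod 19)
  r_1 = 30 (mod 361)
  r_2 = 6528 (mod 6859)
Final: r = 6528 with f(r) ≡ 0 mod 19^3.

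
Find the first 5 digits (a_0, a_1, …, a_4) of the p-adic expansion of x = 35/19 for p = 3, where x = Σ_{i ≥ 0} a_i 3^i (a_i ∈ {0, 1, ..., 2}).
(a_0, …, a_4) = (2, 2, 2, 1, 0)

v_3(35/19) = 0 (numerator and denominator both coprime to 3), so x ∈ ℤ_3^×. Compute digits iteratively via a_i = x_i mod 3, x_{i+1} = (x_i − a_i)/3, with x_0 = x:
  x_0 = 35/19;  a_0 = 2;  x_1 = (x_0 − 2)/3 = -1/19
  x_1 = -1/19;  a_1 = 2;  x_2 = (x_1 − 2)/3 = -13/19
  x_2 = -13/19;  a_2 = 2;  x_3 = (x_2 − 2)/3 = -17/19
  x_3 = -17/19;  a_3 = 1;  x_4 = (x_3 − 1)/3 = -12/19
  x_4 = -12/19;  a_4 = 0;  x_5 = (x_4 − 0)/3 = -4/19
Digits: (2, 2, 2, 1, 0).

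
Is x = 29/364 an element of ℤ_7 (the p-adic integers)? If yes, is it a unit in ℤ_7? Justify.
x ∉ ℤ_7 (v_7(x) = -1 < 0)

ℤ_7 = {x ∈ ℚ_7 : v_7(x) ≥ 0} and ℤ_7^× = {x ∈ ℤ_7 : v_7(x) = 0}. Here v_7(29/364) = v_7(num) − v_7(den) = -1; compare against these criteria.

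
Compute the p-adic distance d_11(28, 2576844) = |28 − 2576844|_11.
d_11(28, 2576844) = 1/161051

Step 1 — x − y = 28 − 2576844 = -2576816. Step 2 — v_11(-2576816) = 5 (factor: -2576816 = −(11^5 · 16); the sign does not affect v_p). Step 3 — |x − y|_11 = 11^{-5} = 1/161051.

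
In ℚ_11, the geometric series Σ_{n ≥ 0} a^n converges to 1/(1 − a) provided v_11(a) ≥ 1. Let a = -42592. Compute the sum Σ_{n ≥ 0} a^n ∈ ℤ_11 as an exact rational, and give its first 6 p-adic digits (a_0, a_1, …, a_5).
Σ a^n = 1/(1 − a) = 1/42593;  first 6 digits = (1, 0, 0, 1, 8, 10)

v_11(a) = 3 ≥ 1, so the series converges in ℤ_11 to 1/(1 − a) = 1/(1 − (-42592)) = 1/42593. Expand this rational in ℤ_11: compute digits iteratively via d_i = x_i mod 11, x_{i+1} = (x_i − d_i)/11. The first 6 digits are (1, 0, 0, 1, 8, 10).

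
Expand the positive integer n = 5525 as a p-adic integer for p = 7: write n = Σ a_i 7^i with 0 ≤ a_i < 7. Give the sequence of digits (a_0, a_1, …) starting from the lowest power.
(a_0, a_1, …) = (2, 5, 0, 2, 2)

Repeated division by 7 gives the digits low-to-high: 5525 = 2 + 5·7^1 + 2·7^3 + 2·7^4. Digit sequence: (2, 5, 0, 2, 2).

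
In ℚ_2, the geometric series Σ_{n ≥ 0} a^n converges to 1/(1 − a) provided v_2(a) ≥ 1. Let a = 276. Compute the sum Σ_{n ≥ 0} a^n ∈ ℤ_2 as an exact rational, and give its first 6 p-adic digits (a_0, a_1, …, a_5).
Σ a^n = 1/(1 − a) = -1/275;  first 6 digits = (1, 0, 1, 0, 0, 1)

v_2(a) = 2 ≥ 1, so the series converges in ℤ_2 to 1/(1 − a) = 1/(1 − 276) = -1/275. Expand this rational in ℤ_2: compute digits iteratively via d_i = x_i mod 2, x_{i+1} = (x_i − d_i)/2. The first 6 digits are (1, 0, 1, 0, 0, 1).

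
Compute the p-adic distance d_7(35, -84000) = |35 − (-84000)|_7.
d_7(35, -84000) = 1/16807

Step 1 — x − y = 35 − (-84000) = 84035. Step 2 — v_7(84035) = 5 (factor: 84035 = (7^5 · 5); the sign does not affect v_p). Step 3 — |x − y|_7 = 7^{-5} = 1/16807.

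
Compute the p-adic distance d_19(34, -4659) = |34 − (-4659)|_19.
d_19(34, -4659) = 1/361

Step 1 — x − y = 34 − (-4659) = 4693. Step 2 — v_19(4693) = 2 (factor: 4693 = (19^2 · 13); the sign does not affect v_p). Step 3 — |x − y|_19 = 19^{-2} = 1/361.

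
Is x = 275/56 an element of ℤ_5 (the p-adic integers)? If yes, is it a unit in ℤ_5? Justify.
x ∈ ℤ_5 but not a unit; v_5(x) = 2 > 0

ℤ_5 = {x ∈ ℚ_5 : v_5(x) ≥ 0} and ℤ_5^× = {x ∈ ℤ_5 : v_5(x) = 0}. Here v_5(275/56) = v_5(num) − v_5(den) = 2; compare against these criteria.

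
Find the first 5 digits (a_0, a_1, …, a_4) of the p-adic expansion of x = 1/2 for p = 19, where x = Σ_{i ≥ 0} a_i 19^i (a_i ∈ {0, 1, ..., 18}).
(a_0, …, a_4) = (10, 9, 9, 9, 9)

v_19(1/2) = 0 (numerator and denominator both coprime to 19), so x ∈ ℤ_19^×. Compute digits iteratively via a_i = x_i mod 19, x_{i+1} = (x_i − a_i)/19, with x_0 = x:
  x_0 = 1/2;  a_0 = 10;  x_1 = (x_0 − 10)/19 = -1/2
  x_1 = -1/2;  a_1 = 9;  x_2 = (x_1 − 9)/19 = -1/2
  x_2 = -1/2;  a_2 = 9;  x_3 = (x_2 − 9)/19 = -1/2
  x_3 = -1/2;  a_3 = 9;  x_4 = (x_3 − 9)/19 = -1/2
  x_4 = -1/2;  a_4 = 9;  x_5 = (x_4 − 9)/19 = -1/2
Digits: (10, 9, 9, 9, 9).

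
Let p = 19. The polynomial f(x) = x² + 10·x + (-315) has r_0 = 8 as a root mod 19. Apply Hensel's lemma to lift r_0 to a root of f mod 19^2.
r_1 = 84 (mod 361)

Hensel: r_{i+1} = r_i − f(r_i)·(f′(r_i))^{-1} mod 19^{i+2}, f′(x) = 2x + 10. Iterate:
  r_0 = 8 (mod 19)
  r_1 = 84 (mod 361)
Final: r = 84 satisfies f(r) ≡ 0 mod 19^2.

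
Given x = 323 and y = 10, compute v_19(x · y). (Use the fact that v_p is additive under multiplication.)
v_19(3230) = 1

v_p(x) = 1 (factor: 323 = 19^1 · 17); v_p(y) = 0 (factor: 10 = 19^0 · 10). Additivity: v_p(xy) = v_p(x) + v_p(y) = 1 + 0 = 1. (Direct check: xy = 3230 = 19^1 · (170).)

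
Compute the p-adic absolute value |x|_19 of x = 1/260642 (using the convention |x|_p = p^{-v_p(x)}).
|1/260642|_19 = 130321

Step 1 — compute v_19(x) by factoring powers of 19 out of the numerator and denominator: v_19(1/260642) = -4. Step 2 — apply |x|_p = p^{-v_p(x)} = 19^{4} = 130321.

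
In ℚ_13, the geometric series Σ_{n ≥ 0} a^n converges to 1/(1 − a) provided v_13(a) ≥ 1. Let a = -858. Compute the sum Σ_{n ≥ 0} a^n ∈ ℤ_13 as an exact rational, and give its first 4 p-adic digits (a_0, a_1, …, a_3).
Σ a^n = 1/(1 − a) = 1/859;  first 4 digits = (1, 12, 8, 8)

v_13(a) = 1 ≥ 1, so the series converges in ℤ_13 to 1/(1 − a) = 1/(1 − (-858)) = 1/859. Expand this rational in ℤ_13: compute digits iteratively via d_i = x_i mod 13, x_{i+1} = (x_i − d_i)/13. The first 4 digits are (1, 12, 8, 8).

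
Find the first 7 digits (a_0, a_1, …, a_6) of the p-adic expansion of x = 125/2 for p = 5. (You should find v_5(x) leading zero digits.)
(a_0, …, a_6) = (0, 0, 0, 3, 2, 2, 2)

v_5(125/2) = 3, so a_0 = ... = a_2 = 0. Factor out: x = 5^3 · u with u = 1/2 a unit in ℤ_5. Expand u iteratively via a_{v+i} = u_i mod 5, u_{i+1} = (u_i − a_{v+i})/5:
  u_0 = 1/2;  a_3 = 3;  u_1 = (u_0 − 3)/5 = -1/2
  u_1 = -1/2;  a_4 = 2;  u_2 = (u_1 − 2)/5 = -1/2
  u_2 = -1/2;  a_5 = 2;  u_3 = (u_2 − 2)/5 = -1/2
  u_3 = -1/2;  a_6 = 2;  u_4 = (u_3 − 2)/5 = -1/2
Digits: (0, 0, 0, 3, 2, 2, 2).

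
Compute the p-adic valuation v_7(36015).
v_7(36015) = 4

v_7(n) is the largest exponent k such that 7^k divides n. Factor out: 36015 = 7^4 · 15. (Sign doesn't affect v_p.) So v_7(36015) = 4.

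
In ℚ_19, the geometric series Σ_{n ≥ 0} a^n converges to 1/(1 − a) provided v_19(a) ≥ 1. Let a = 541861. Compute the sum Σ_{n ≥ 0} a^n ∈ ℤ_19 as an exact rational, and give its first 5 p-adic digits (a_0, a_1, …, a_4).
Σ a^n = 1/(1 − a) = -1/541860;  first 5 digits = (1, 0, 0, 3, 4)

v_19(a) = 3 ≥ 1, so the series converges in ℤ_19 to 1/(1 − a) = 1/(1 − 541861) = -1/541860. Expand this rational in ℤ_19: compute digits iteratively via d_i = x_i mod 19, x_{i+1} = (x_i − d_i)/19. The first 5 digits are (1, 0, 0, 3, 4).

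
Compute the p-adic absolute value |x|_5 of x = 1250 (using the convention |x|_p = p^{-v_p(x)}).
|1250|_5 = 1/625

Step 1 — compute v_5(x) by factoring powers of 5 out of the numerator and denominator: v_5(1250) = 4. Step 2 — apply |x|_p = p^{-v_p(x)} = 5^{-4} = 1/625.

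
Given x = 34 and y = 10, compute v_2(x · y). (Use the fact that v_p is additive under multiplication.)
v_2(340) = 2

v_p(x) = 1 (factor: 34 = 2^1 · 17); v_p(y) = 1 (factor: 10 = 2^1 · 5). Additivity: v_p(xy) = v_p(x) + v_p(y) = 1 + 1 = 2. (Direct check: xy = 340 = 2^2 · (85).)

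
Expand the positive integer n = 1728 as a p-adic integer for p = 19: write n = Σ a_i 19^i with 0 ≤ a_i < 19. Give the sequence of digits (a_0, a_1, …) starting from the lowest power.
(a_0, a_1, …) = (18, 14, 4)

Repeated division by 19 gives the digits low-to-high: 1728 = 18 + 14·19^1 + 4·19^2. Digit sequence: (18, 14, 4).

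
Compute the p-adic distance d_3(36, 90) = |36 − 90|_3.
d_3(36, 90) = 1/27

Step 1 — x − y = 36 − 90 = -54. Step 2 — v_3(-54) = 3 (factor: -54 = −(3^3 · 2); the sign does not affect v_p). Step 3 — |x − y|_3 = 3^{-3} = 1/27.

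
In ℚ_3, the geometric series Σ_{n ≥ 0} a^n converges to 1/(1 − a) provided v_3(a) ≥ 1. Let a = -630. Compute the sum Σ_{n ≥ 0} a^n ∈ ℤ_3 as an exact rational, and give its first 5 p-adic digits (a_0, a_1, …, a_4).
Σ a^n = 1/(1 − a) = 1/631;  first 5 digits = (1, 0, 2, 0, 2)

v_3(a) = 2 ≥ 1, so the series converges in ℤ_3 to 1/(1 − a) = 1/(1 − (-630)) = 1/631. Expand this rational in ℤ_3: compute digits iteratively via d_i = x_i mod 3, x_{i+1} = (x_i − d_i)/3. The first 5 digits are (1, 0, 2, 0, 2).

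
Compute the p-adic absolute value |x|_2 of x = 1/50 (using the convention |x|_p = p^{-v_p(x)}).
|1/50|_2 = 2

Step 1 — compute v_2(x) by factoring powers of 2 out of the numerator and denominator: v_2(1/50) = -1. Step 2 — apply |x|_p = p^{-v_p(x)} = 2^{1} = 2.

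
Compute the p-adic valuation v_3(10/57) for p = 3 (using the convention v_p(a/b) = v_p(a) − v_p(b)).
v_3(10/57) = -1

Factor powers of 3 from the numerator and denominator of the reduced fraction: 10 = 3^0 · 10 and 57 = 3^1 · 19. Apply v_p(a/b) = v_p(a) − v_p(b): v_3(10/57) = 0 − 1 = -1.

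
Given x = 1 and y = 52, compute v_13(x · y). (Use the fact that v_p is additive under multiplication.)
v_13(52) = 1

v_p(x) = 0 (factor: 1 = 13^0 · 1); v_p(y) = 1 (factor: 52 = 13^1 · 4). Additivity: v_p(xy) = v_p(x) + v_p(y) = 0 + 1 = 1. (Direct check: xy = 52 = 13^1 · (4).)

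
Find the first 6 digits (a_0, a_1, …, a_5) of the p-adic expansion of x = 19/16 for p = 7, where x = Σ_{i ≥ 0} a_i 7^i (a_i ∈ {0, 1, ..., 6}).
(a_0, …, a_5) = (6, 5, 4, 5, 4, 5)

v_7(19/16) = 0 (numerator and denominator both coprime to 7), so x ∈ ℤ_7^×. Compute digits iteratively via a_i = x_i mod 7, x_{i+1} = (x_i − a_i)/7, with x_0 = x:
  x_0 = 19/16;  a_0 = 6;  x_1 = (x_0 − 6)/7 = -11/16
  x_1 = -11/16;  a_1 = 5;  x_2 = (x_1 − 5)/7 = -13/16
  x_2 = -13/16;  a_2 = 4;  x_3 = (x_2 − 4)/7 = -11/16
  x_3 = -11/16;  a_3 = 5;  x_4 = (x_3 − 5)/7 = -13/16
  x_4 = -13/16;  a_4 = 4;  x_5 = (x_4 − 4)/7 = -11/16
  x_5 = -11/16;  a_5 = 5;  x_6 = (x_5 − 5)/7 = -13/16
Digits: (6, 5, 4, 5, 4, 5).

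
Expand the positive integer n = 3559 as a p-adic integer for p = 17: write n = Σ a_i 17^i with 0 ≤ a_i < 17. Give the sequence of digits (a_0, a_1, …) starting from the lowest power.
(a_0, a_1, …) = (6, 5, 12)

Repeated division by 17 gives the digits low-to-high: 3559 = 6 + 5·17^1 + 12·17^2. Digit sequence: (6, 5, 12).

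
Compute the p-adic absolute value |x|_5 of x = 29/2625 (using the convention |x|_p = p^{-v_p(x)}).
|29/2625|_5 = 125

Step 1 — compute v_5(x) by factoring powers of 5 out of the numerator and denominator: v_5(29/2625) = -3. Step 2 — apply |x|_p = p^{-v_p(x)} = 5^{3} = 125.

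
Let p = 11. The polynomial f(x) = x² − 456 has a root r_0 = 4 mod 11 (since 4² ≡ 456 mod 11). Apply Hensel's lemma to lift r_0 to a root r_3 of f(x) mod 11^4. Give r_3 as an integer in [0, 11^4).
r_3 = 10828 (mod 14641)

Hensel's recurrence: r_{i+1} = r_i − f(r_i)·(f′(r_i))^{-1} mod 11^{i+2}, with f′(x) = 2x. Iterate:
  r_0 = 4 (mod 11)
  r_1 = 59 (mod 121)
  r_2 = 180 (mod 1331)
  r_3 = 10828 (mod 14641)
Final: r_3 = 10828, and one checks f(r_3) ≡ 0 mod 11^4.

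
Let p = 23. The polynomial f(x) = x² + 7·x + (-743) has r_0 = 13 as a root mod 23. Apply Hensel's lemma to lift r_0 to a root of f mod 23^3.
r_2 = 8684 (mod 12167)

Hensel: r_{i+1} = r_i − f(r_i)·(f′(r_i))^{-1} mod 23^{i+2}, f′(x) = 2x + 7. Iterate:
  r_0 = 13 (mod 23)
  r_1 = 220 (mod 529)
  r_2 = 8684 (mod 12167)
Final: r = 8684 satisfies f(r) ≡ 0 mod 23^3.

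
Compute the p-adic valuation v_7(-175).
v_7(-175) = 1

v_7(n) is the largest exponent k such that 7^k divides n. Factor out: -175 = -7^1 · 25. (Sign doesn't affect v_p.) So v_7(-175) = 1.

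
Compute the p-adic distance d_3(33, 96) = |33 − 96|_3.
d_3(33, 96) = 1/9

Step 1 — x − y = 33 − 96 = -63. Step 2 — v_3(-63) = 2 (factor: -63 = −(3^2 · 7); the sign does not affect v_p). Step 3 — |x − y|_3 = 3^{-2} = 1/9.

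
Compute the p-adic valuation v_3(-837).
v_3(-837) = 3

v_3(n) is the largest exponent k such that 3^k divides n. Factor out: -837 = -3^3 · 31. (Sign doesn't affect v_p.) So v_3(-837) = 3.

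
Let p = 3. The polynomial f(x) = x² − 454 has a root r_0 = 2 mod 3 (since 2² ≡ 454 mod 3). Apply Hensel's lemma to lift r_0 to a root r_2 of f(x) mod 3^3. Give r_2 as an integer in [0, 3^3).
r_2 = 20 (mod 27)

Hensel's recurrence: r_{i+1} = r_i − f(r_i)·(f′(r_i))^{-1} mod 3^{i+2}, with f′(x) = 2x. Iterate:
  r_0 = 2 (mod 3)
  r_1 = 2 (mod 9)
  r_2 = 20 (mod 27)
Final: r_2 = 20, and one checks f(r_2) ≡ 0 mod 3^3.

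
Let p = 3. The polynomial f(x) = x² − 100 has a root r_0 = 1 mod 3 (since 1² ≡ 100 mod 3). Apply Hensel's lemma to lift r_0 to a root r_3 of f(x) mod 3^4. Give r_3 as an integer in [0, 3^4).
r_3 = 10 (mod 81)

Hensel's recurrence: r_{i+1} = r_i − f(r_i)·(f′(r_i))^{-1} mod 3^{i+2}, with f′(x) = 2x. Iterate:
  r_0 = 1 (mod 3)
  r_1 = 1 (mod 9)
  r_2 = 10 (mod 27)
  r_3 = 10 (mod 81)
Final: r_3 = 10, and one checks f(r_3) ≡ 0 mod 3^4.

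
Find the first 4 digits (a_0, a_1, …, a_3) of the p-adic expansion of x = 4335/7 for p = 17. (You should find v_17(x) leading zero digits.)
(a_0, …, a_3) = (0, 0, 7, 7)

v_17(4335/7) = 2, so a_0 = ... = a_1 = 0. Factor out: x = 17^2 · u with u = 15/7 a unit in ℤ_17. Expand u iteratively via a_{v+i} = u_i mod 17, u_{i+1} = (u_i − a_{v+i})/17:
  u_0 = 15/7;  a_2 = 7;  u_1 = (u_0 − 7)/17 = -2/7
  u_1 = -2/7;  a_3 = 7;  u_2 = (u_1 − 7)/17 = -3/7
Digits: (0, 0, 7, 7).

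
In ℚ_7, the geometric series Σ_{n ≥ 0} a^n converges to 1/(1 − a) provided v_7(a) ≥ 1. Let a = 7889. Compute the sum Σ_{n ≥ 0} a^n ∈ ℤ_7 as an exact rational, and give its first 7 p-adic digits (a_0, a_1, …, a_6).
Σ a^n = 1/(1 − a) = -1/7888;  first 7 digits = (1, 0, 0, 2, 3, 0, 4)

v_7(a) = 3 ≥ 1, so the series converges in ℤ_7 to 1/(1 − a) = 1/(1 − 7889) = -1/7888. Expand this rational in ℤ_7: compute digits iteratively via d_i = x_i mod 7, x_{i+1} = (x_i − d_i)/7. The first 7 digits are (1, 0, 0, 2, 3, 0, 4).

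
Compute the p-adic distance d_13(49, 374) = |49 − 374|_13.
d_13(49, 374) = 1/13

Step 1 — x − y = 49 − 374 = -325. Step 2 — v_13(-325) = 1 (factor: -325 = −(13^1 · 25); the sign does not affect v_p). Step 3 — |x − y|_13 = 13^{-1} = 1/13.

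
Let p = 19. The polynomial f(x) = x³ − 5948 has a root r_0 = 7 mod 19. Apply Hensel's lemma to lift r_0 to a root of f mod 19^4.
r_3 = 97078 (mod 130321)

Hensel: r_{i+1} = r_i − f(r_i)/f′(r_i) mod 19^{i+2}, where f′(x) = 3x². Iterate:
  r_0 = 7 (mod 19)
  r_1 = 330 (mod 361)
  r_2 = 1052 (mod 6859)
  r_3 = 97078 (mod 130321)
Final: r = 97078 with f(r) ≡ 0 mod 19^4.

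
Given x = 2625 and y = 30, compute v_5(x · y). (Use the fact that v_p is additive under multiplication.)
v_5(78750) = 4

v_p(x) = 3 (factor: 2625 = 5^3 · 21); v_p(y) = 1 (factor: 30 = 5^1 · 6). Additivity: v_p(xy) = v_p(x) + v_p(y) = 3 + 1 = 4. (Direct check: xy = 78750 = 5^4 · (126).)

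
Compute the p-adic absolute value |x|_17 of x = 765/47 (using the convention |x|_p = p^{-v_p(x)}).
|765/47|_17 = 1/17

Step 1 — compute v_17(x) by factoring powers of 17 out of the numerator and denominator: v_17(765/47) = 1. Step 2 — apply |x|_p = p^{-v_p(x)} = 17^{-1} = 1/17.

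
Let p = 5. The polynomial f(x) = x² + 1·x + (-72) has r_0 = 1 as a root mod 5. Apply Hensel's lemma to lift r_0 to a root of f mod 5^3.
r_2 = 116 (mod 125)

Hensel: r_{i+1} = r_i − f(r_i)·(f′(r_i))^{-1} mod 5^{i+2}, f′(x) = 2x + 1. Iterate:
  r_0 = 1 (mod 5)
  r_1 = 16 (mod 25)
  r_2 = 116 (mod 125)
Final: r = 116 satisfies f(r) ≡ 0 mod 5^3.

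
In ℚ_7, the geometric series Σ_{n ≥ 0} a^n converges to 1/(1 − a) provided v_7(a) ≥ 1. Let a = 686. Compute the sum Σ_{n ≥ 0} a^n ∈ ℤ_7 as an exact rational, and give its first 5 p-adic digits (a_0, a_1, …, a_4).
Σ a^n = 1/(1 − a) = -1/685;  first 5 digits = (1, 0, 0, 2, 0)

v_7(a) = 3 ≥ 1, so the series converges in ℤ_7 to 1/(1 − a) = 1/(1 − 686) = -1/685. Expand this rational in ℤ_7: compute digits iteratively via d_i = x_i mod 7, x_{i+1} = (x_i − d_i)/7. The first 5 digits are (1, 0, 0, 2, 0).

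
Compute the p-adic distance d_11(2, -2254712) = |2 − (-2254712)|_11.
d_11(2, -2254712) = 1/161051

Step 1 — x − y = 2 − (-2254712) = 2254714. Step 2 — v_11(2254714) = 5 (factor: 2254714 = (11^5 · 14); the sign does not affect v_p). Step 3 — |x − y|_11 = 11^{-5} = 1/161051.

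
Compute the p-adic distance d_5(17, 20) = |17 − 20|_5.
d_5(17, 20) = 1

Step 1 — x − y = 17 − 20 = -3. Step 2 — v_5(-3) = 0 (factor: -3 = −(5^0 · 3); the sign does not affect v_p). Step 3 — |x − y|_5 = 5^{0} = 1.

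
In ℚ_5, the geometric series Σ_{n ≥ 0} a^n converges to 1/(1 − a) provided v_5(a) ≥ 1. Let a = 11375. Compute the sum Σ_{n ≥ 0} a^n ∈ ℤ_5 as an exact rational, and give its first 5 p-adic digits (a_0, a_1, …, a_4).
Σ a^n = 1/(1 − a) = -1/11374;  first 5 digits = (1, 0, 0, 1, 3)

v_5(a) = 3 ≥ 1, so the series converges in ℤ_5 to 1/(1 − a) = 1/(1 − 11375) = -1/11374. Expand this rational in ℤ_5: compute digits iteratively via d_i = x_i mod 5, x_{i+1} = (x_i − d_i)/5. The first 5 digits are (1, 0, 0, 1, 3).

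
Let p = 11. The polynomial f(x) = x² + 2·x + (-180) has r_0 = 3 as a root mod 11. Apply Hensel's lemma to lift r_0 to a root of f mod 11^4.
r_3 = 8297 (mod 14641)

Hensel: r_{i+1} = r_i − f(r_i)·(f′(r_i))^{-1} mod 11^{i+2}, f′(x) = 2x + 2. Iterate:
  r_0 = 3 (mod 11)
  r_1 = 69 (mod 121)
  r_2 = 311 (mod 1331)
  r_3 = 8297 (mod 14641)
Final: r = 8297 satisfies f(r) ≡ 0 mod 11^4.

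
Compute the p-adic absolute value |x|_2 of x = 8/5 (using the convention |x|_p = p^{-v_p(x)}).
|8/5|_2 = 1/8

Step 1 — compute v_2(x) by factoring powers of 2 out of the numerator and denominator: v_2(8/5) = 3. Step 2 — apply |x|_p = p^{-v_p(x)} = 2^{-3} = 1/8.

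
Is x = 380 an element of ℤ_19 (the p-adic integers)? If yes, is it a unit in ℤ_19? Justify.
x ∈ ℤ_19 but not a unit; v_19(x) = 1 > 0

ℤ_19 = {x ∈ ℚ_19 : v_19(x) ≥ 0} and ℤ_19^× = {x ∈ ℤ_19 : v_19(x) = 0}. Here v_19(380) = v_19(num) − v_19(den) = 1; compare against these criteria.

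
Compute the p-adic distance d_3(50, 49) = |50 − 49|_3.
d_3(50, 49) = 1

Step 1 — x − y = 50 − 49 = 1. Step 2 — v_3(1) = 0 (factor: 1 = (3^0 · 1); the sign does not affect v_p). Step 3 — |x − y|_3 = 3^{0} = 1.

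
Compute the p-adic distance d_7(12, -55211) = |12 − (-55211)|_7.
d_7(12, -55211) = 1/2401

Step 1 — x − y = 12 − (-55211) = 55223. Step 2 — v_7(55223) = 4 (factor: 55223 = (7^4 · 23); the sign does not affect v_p). Step 3 — |x − y|_7 = 7^{-4} = 1/2401.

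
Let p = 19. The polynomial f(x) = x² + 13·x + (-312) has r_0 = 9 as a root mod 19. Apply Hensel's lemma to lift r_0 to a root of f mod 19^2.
r_1 = 199 (mod 361)

Hensel: r_{i+1} = r_i − f(r_i)·(f′(r_i))^{-1} mod 19^{i+2}, f′(x) = 2x + 13. Iterate:
  r_0 = 9 (mod 19)
  r_1 = 199 (mod 361)
Final: r = 199 satisfies f(r) ≡ 0 mod 19^2.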